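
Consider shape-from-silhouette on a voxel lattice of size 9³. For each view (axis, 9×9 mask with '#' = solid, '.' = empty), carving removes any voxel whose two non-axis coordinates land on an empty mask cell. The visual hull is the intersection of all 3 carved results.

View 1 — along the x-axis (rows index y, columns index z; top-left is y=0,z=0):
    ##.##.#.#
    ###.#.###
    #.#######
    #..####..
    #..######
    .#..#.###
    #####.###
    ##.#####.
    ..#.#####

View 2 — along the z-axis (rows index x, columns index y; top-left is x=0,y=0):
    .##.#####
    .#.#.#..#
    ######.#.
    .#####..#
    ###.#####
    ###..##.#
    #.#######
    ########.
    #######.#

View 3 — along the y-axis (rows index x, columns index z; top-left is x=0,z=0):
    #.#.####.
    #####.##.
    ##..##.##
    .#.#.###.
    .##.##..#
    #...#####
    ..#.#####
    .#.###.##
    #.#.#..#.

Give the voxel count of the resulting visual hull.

before carving: 729 voxels (9×9×9)
carve view 1 (along x, YZ-mask fill 59/81): 531 voxels remain
carve view 2 (along z, XY-mask fill 62/81): 405 voxels remain
carve view 3 (along y, XZ-mask fill 51/81): 255 voxels remain

|visual hull| = 255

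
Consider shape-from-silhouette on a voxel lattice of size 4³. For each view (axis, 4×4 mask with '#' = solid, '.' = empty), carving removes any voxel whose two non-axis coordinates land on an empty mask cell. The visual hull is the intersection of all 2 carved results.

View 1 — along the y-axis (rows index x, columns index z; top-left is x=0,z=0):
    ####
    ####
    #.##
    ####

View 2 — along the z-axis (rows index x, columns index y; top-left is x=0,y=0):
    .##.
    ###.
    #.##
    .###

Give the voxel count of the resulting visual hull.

|visual hull| = 41

start: 4×4×4 = 64 voxels
V1 y: intersect with XZ mask (15 set) -- 60 left
V2 z: intersect with XY mask (11 set) -- 41 left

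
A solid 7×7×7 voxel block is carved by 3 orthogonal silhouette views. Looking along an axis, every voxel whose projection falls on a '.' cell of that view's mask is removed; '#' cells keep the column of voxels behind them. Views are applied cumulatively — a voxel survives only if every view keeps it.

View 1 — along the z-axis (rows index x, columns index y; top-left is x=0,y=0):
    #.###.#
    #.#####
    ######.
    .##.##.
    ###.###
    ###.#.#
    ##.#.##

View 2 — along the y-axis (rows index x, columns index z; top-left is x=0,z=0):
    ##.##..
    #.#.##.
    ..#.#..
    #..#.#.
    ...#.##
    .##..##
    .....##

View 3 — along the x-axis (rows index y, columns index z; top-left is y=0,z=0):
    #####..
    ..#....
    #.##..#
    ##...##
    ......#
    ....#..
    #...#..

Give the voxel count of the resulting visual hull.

initial block: 7^3 = 343
step 1: project along z, AND mask (37/49) → |grid| = 259
step 2: project along y, AND mask (22/49) → |grid| = 116
step 3: project along x, AND mask (18/49) → |grid| = 39

remaining voxels: 39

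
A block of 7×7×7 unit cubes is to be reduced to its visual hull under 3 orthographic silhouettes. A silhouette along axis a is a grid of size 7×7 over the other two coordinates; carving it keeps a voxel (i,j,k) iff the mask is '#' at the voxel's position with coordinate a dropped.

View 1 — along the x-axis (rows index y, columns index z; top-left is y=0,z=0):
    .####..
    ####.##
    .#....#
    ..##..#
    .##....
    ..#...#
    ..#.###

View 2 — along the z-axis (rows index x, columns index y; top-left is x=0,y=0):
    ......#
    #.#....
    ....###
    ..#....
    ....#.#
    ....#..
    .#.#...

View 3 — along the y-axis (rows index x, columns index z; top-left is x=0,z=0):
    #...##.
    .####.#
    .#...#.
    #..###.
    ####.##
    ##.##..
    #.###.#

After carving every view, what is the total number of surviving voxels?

start: 7×7×7 = 343 voxels
  1. axis=0 (YZ plane), |mask|=23  ⇒  voxels=161
  2. axis=2 (XY plane), |mask|=12  ⇒  voxels=37
  3. axis=1 (XZ plane), |mask|=29  ⇒  voxels=23

voxel count = 23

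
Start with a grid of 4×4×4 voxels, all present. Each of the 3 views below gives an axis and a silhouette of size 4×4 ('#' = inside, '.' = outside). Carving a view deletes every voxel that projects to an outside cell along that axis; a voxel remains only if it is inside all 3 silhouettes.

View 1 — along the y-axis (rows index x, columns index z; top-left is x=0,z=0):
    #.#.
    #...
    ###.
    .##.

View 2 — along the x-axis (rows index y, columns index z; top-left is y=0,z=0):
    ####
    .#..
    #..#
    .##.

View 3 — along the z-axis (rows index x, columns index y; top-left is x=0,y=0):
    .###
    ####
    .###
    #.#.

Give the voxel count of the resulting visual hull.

initial block: 4^3 = 64
step 1: project along y, AND mask (8/16) → |grid| = 32
step 2: project along x, AND mask (9/16) → |grid| = 18
step 3: project along z, AND mask (12/16) → |grid| = 10

voxel count = 10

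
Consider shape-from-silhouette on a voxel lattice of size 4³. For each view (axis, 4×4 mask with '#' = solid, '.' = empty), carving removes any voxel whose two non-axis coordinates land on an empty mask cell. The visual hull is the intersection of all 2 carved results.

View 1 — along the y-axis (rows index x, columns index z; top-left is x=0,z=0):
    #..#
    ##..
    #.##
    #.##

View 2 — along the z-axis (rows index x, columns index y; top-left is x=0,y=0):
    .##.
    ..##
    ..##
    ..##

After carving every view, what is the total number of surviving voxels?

before carving: 64 voxels (4×4×4)
V1 y: intersect with XZ mask (10 set) -- 40 left
V2 z: intersect with XY mask (8 set) -- 20 left

|visual hull| = 20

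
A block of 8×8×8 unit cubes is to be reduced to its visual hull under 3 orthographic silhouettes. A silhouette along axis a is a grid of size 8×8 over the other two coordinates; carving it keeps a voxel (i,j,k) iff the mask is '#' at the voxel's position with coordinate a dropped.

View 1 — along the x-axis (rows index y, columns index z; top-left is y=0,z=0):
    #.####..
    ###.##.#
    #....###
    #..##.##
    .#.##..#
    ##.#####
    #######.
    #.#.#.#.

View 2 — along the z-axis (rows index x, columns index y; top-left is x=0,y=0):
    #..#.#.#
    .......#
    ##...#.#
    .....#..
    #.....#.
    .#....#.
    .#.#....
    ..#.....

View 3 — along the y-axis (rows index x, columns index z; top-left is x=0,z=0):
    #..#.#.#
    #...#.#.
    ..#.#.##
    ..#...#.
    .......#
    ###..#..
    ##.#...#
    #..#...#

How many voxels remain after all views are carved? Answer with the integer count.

42 voxels

start: 8×8×8 = 512 voxels
[1] x-view keeps 42 columns → grid now 336
[2] z-view keeps 17 columns → grid now 94
[3] y-view keeps 25 columns → grid now 42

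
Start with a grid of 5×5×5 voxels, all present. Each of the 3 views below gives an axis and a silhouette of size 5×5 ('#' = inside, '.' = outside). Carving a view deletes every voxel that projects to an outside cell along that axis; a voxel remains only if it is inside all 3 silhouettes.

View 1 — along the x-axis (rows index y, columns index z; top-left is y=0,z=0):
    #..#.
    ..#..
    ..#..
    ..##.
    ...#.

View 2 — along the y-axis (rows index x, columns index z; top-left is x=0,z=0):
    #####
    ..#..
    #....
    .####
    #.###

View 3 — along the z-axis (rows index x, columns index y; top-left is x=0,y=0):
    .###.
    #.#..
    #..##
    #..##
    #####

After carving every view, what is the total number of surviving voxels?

initial block: 5^3 = 125
V1 x: intersect with YZ mask (7 set) -- 35 left
V2 y: intersect with XZ mask (15 set) -- 24 left
V3 z: intersect with XY mask (16 set) -- 17 left

|visual hull| = 17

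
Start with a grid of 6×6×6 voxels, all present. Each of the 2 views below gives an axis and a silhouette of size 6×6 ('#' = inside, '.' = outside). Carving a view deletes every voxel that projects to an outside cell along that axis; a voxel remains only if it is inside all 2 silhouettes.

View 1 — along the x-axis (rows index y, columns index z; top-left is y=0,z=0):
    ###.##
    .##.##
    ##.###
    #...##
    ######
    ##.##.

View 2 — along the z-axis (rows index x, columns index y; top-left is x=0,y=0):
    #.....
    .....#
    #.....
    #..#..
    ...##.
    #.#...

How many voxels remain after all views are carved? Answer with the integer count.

remaining voxels: 41

before carving: 216 voxels (6×6×6)
V1 x: intersect with YZ mask (27 set) -- 162 left
V2 z: intersect with XY mask (9 set) -- 41 left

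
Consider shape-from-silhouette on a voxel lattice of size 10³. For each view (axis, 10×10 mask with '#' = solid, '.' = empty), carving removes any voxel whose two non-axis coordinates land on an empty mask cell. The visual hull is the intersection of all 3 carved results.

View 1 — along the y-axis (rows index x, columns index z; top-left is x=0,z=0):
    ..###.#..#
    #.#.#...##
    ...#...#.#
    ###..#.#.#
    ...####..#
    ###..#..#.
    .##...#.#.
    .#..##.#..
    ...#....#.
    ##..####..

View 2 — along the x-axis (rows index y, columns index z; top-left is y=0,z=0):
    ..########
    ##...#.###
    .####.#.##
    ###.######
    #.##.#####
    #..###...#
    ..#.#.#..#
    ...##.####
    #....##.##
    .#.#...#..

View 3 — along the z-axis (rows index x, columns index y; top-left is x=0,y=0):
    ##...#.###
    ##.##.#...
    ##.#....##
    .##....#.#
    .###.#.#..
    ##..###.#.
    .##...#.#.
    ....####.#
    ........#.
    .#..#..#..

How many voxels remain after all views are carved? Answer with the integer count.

|visual hull| = 123

initial block: 10^3 = 1000
carve view 1 (along y, XZ-mask fill 45/100): 450 voxels remain
carve view 2 (along x, YZ-mask fill 61/100): 274 voxels remain
carve view 3 (along z, XY-mask fill 44/100): 123 voxels remain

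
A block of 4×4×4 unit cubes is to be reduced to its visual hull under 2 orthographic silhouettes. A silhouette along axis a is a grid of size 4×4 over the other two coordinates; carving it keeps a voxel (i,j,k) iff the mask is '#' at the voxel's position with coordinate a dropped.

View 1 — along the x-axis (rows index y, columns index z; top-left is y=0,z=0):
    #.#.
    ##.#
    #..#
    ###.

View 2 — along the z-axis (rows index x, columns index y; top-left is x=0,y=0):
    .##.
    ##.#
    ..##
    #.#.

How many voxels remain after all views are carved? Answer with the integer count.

full grid |V| = 64
V1 x: intersect with YZ mask (10 set) -- 40 left
V2 z: intersect with XY mask (9 set) -- 22 left

remaining voxels: 22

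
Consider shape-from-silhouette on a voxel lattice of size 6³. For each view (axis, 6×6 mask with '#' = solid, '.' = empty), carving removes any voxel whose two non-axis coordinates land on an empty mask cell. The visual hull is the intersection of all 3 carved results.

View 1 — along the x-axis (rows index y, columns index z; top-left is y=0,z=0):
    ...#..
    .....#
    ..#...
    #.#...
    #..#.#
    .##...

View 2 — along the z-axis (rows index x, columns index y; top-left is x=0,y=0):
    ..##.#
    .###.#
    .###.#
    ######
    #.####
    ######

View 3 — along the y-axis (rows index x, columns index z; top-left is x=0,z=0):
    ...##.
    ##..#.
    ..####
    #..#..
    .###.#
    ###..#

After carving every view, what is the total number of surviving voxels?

voxel count = 25

full grid |V| = 216
V1 x: intersect with YZ mask (10 set) -- 60 left
V2 z: intersect with XY mask (28 set) -- 46 left
V3 y: intersect with XZ mask (19 set) -- 25 left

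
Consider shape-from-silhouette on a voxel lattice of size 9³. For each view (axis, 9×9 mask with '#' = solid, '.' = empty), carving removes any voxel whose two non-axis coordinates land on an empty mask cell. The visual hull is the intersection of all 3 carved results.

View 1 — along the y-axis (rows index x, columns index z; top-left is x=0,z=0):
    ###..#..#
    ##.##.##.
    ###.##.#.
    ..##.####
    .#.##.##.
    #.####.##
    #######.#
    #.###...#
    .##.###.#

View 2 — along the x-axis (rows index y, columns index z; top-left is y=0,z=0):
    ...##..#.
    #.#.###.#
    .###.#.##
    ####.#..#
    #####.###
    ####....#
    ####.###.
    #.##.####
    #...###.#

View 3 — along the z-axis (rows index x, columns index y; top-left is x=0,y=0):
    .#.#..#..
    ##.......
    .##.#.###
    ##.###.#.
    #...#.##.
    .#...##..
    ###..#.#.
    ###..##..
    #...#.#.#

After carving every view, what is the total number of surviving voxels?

initial block: 9^3 = 729
after view 1 [y-axis, 54 of 81 cells solid] → remaining = 486
after view 2 [x-axis, 53 of 81 cells solid] → remaining = 319
after view 3 [z-axis, 38 of 81 cells solid] → remaining = 151

remaining voxels: 151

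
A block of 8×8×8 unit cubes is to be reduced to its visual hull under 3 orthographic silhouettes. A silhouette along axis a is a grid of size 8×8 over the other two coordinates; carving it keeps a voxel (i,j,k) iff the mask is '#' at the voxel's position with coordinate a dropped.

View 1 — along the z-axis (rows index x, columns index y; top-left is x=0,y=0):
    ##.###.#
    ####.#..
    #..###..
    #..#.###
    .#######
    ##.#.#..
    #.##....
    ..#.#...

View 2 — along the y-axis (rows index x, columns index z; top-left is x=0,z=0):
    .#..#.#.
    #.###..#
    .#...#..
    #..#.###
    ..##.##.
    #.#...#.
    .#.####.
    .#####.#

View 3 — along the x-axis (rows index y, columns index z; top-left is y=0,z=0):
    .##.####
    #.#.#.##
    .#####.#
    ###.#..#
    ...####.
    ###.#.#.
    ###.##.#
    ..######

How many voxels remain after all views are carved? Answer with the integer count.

|visual hull| = 97

start: 8×8×8 = 512 voxels
  1. axis=2 (XY plane), |mask|=36  ⇒  voxels=288
  2. axis=1 (XZ plane), |mask|=33  ⇒  voxels=143
  3. axis=0 (YZ plane), |mask|=43  ⇒  voxels=97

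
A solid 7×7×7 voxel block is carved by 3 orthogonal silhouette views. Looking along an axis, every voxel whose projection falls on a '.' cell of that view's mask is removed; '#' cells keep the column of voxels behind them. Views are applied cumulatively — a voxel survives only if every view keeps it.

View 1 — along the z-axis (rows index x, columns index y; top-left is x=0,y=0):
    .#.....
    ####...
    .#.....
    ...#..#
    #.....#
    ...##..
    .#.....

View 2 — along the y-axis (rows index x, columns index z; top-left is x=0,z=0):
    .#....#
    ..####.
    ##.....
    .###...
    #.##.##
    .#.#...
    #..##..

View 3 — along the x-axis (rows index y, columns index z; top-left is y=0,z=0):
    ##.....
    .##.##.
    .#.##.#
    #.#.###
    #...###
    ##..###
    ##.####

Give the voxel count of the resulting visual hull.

remaining voxels: 19

before carving: 343 voxels (7×7×7)
V1 z: intersect with XY mask (13 set) -- 91 left
V2 y: intersect with XZ mask (21 set) -- 43 left
V3 x: intersect with YZ mask (30 set) -- 19 left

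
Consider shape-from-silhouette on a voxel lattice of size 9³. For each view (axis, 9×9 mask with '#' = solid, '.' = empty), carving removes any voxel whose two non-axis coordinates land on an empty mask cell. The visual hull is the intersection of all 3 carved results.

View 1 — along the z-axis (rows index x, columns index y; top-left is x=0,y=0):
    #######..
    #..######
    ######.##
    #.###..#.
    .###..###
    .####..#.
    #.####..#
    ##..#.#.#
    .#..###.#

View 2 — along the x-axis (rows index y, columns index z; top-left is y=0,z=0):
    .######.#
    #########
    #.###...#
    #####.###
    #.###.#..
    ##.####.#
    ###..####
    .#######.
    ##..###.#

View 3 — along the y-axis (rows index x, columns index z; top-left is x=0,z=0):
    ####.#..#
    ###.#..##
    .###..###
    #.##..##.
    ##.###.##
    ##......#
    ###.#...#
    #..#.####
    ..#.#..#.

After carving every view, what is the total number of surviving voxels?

214 voxels

full grid |V| = 729
  1. axis=2 (XY plane), |mask|=54  ⇒  voxels=486
  2. axis=0 (YZ plane), |mask|=61  ⇒  voxels=363
  3. axis=1 (XZ plane), |mask|=47  ⇒  voxels=214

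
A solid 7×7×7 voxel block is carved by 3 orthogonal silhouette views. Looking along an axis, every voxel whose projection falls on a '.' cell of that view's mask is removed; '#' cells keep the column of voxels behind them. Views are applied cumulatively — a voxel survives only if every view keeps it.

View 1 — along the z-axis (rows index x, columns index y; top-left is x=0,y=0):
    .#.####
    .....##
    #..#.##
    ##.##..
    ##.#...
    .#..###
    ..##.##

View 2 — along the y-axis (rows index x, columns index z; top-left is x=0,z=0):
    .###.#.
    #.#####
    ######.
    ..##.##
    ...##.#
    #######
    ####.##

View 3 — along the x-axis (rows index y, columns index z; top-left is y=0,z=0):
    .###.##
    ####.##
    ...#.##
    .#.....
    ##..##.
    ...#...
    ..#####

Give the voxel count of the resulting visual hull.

|visual hull| = 65

start: 7×7×7 = 343 voxels
  1. axis=2 (XY plane), |mask|=26  ⇒  voxels=182
  2. axis=1 (XZ plane), |mask|=36  ⇒  voxels=133
  3. axis=0 (YZ plane), |mask|=25  ⇒  voxels=65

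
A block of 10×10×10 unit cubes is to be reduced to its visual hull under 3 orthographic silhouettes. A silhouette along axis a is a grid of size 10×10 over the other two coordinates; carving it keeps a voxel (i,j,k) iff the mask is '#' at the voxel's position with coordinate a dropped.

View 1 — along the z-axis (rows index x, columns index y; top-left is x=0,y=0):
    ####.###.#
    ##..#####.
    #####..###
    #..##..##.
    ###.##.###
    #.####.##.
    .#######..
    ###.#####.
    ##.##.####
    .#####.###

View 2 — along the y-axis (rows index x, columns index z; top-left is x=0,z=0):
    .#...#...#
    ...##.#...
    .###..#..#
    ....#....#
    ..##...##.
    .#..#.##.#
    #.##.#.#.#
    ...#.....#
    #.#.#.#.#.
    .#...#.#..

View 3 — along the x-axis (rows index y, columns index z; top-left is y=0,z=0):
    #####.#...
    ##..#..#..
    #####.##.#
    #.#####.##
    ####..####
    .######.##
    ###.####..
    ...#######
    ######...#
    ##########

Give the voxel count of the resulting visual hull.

start: 10×10×10 = 1000 voxels
  1. axis=2 (XY plane), |mask|=74  ⇒  voxels=740
  2. axis=1 (XZ plane), |mask|=38  ⇒  voxels=284
  3. axis=0 (YZ plane), |mask|=73  ⇒  voxels=205

|visual hull| = 205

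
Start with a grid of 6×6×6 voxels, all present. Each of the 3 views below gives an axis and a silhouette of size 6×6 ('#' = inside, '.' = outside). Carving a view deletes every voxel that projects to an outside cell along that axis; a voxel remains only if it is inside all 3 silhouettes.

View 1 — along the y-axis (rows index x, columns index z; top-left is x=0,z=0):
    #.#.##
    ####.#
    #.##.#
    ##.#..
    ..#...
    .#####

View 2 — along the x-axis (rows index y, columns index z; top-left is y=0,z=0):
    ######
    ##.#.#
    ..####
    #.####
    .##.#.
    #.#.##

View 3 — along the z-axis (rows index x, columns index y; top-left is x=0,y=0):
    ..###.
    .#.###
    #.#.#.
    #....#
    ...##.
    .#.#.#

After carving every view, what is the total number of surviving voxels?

|visual hull| = 46

initial block: 6^3 = 216
carve view 1 (along y, XZ-mask fill 22/36): 132 voxels remain
carve view 2 (along x, YZ-mask fill 26/36): 96 voxels remain
carve view 3 (along z, XY-mask fill 17/36): 46 voxels remain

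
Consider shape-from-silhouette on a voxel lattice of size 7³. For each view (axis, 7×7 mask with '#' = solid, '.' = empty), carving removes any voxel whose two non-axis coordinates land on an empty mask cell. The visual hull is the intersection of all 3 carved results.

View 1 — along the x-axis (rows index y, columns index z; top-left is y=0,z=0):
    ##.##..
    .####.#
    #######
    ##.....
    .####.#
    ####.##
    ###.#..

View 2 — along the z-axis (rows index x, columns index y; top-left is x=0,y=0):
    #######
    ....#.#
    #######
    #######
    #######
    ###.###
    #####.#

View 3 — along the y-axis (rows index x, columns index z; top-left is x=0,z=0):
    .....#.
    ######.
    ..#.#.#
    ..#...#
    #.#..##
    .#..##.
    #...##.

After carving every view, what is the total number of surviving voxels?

remaining voxels: 72

start: 7×7×7 = 343 voxels
carve view 1 (along x, YZ-mask fill 33/49): 231 voxels remain
carve view 2 (along z, XY-mask fill 42/49): 199 voxels remain
carve view 3 (along y, XZ-mask fill 22/49): 72 voxels remain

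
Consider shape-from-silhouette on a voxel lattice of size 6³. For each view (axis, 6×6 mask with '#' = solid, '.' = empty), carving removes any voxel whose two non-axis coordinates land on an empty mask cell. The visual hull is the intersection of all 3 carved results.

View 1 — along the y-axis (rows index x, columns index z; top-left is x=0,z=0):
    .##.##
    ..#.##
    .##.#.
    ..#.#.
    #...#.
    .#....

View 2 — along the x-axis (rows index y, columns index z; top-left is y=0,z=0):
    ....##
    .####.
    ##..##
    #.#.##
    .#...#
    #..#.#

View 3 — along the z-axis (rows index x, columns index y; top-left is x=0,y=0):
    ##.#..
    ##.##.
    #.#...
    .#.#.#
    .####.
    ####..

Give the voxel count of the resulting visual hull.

initial block: 6^3 = 216
  1. axis=1 (XZ plane), |mask|=15  ⇒  voxels=90
  2. axis=0 (YZ plane), |mask|=19  ⇒  voxels=50
  3. axis=2 (XY plane), |mask|=20  ⇒  voxels=30

remaining voxels: 30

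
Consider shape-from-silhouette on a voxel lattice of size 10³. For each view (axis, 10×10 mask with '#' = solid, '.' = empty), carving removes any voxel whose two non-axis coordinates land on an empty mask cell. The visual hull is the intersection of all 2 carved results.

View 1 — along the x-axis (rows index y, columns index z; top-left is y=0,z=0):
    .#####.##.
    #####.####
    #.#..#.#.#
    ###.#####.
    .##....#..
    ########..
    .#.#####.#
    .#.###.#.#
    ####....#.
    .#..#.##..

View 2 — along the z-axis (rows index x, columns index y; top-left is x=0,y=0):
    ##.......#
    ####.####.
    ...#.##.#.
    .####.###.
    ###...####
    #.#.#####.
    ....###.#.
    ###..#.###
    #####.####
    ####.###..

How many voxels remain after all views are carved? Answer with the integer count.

401 voxels

full grid |V| = 1000
carve view 1 (along x, YZ-mask fill 62/100): 620 voxels remain
carve view 2 (along z, XY-mask fill 63/100): 401 voxels remain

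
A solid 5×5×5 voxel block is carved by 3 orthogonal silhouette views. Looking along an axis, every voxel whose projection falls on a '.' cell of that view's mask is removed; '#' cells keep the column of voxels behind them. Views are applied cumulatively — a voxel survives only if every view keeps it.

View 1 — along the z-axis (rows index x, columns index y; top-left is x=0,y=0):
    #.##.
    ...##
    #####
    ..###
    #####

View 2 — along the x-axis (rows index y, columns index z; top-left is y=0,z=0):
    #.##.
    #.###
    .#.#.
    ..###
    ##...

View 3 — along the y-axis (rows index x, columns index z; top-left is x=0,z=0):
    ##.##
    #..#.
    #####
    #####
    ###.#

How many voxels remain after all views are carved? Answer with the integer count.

initial block: 5^3 = 125
after view 1 [z-axis, 18 of 25 cells solid] → remaining = 90
after view 2 [x-axis, 14 of 25 cells solid] → remaining = 48
after view 3 [y-axis, 20 of 25 cells solid] → remaining = 39

39 voxels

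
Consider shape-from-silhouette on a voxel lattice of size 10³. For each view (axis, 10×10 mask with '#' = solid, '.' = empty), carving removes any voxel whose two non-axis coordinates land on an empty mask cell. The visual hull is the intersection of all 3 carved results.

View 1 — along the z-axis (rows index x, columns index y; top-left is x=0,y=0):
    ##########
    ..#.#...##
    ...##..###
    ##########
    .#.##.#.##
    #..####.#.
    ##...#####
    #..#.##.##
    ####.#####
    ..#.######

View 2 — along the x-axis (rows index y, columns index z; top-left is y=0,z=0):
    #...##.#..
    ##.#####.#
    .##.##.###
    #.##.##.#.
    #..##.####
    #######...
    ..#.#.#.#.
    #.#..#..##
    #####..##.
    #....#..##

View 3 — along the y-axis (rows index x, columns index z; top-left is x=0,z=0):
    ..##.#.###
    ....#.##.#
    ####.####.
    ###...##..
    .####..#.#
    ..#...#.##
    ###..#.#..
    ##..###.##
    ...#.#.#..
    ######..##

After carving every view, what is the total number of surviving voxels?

initial block: 10^3 = 1000
[1] z-view keeps 70 columns → grid now 700
[2] x-view keeps 59 columns → grid now 407
[3] y-view keeps 56 columns → grid now 223

voxel count = 223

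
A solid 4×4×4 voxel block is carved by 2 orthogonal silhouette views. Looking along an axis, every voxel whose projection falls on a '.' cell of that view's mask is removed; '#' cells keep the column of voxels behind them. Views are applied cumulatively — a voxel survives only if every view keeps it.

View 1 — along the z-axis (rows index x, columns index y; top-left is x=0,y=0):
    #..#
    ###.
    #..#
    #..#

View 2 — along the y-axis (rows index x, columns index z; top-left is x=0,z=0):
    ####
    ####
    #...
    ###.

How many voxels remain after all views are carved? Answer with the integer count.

full grid |V| = 64
V1 z: intersect with XY mask (9 set) -- 36 left
V2 y: intersect with XZ mask (12 set) -- 28 left

|visual hull| = 28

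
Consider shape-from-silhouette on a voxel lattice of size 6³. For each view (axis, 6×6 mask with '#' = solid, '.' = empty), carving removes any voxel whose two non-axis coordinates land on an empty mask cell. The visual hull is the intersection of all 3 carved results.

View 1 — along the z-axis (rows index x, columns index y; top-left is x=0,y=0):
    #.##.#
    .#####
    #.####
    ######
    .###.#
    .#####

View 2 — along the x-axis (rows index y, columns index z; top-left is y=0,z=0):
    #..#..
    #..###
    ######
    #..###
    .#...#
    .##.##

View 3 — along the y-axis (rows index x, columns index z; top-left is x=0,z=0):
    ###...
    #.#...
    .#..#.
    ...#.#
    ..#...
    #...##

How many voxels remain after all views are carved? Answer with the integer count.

41 voxels

full grid |V| = 216
carve view 1 (along z, XY-mask fill 29/36): 174 voxels remain
carve view 2 (along x, YZ-mask fill 22/36): 114 voxels remain
carve view 3 (along y, XZ-mask fill 13/36): 41 voxels remain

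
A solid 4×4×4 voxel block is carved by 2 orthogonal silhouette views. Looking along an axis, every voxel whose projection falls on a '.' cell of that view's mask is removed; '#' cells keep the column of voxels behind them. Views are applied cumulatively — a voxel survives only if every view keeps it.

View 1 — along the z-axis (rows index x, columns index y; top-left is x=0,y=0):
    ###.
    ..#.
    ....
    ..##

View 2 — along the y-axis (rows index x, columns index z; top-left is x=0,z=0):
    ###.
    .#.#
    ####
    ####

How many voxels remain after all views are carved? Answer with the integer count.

remaining voxels: 19

initial block: 4^3 = 64
[1] z-view keeps 6 columns → grid now 24
[2] y-view keeps 13 columns → grid now 19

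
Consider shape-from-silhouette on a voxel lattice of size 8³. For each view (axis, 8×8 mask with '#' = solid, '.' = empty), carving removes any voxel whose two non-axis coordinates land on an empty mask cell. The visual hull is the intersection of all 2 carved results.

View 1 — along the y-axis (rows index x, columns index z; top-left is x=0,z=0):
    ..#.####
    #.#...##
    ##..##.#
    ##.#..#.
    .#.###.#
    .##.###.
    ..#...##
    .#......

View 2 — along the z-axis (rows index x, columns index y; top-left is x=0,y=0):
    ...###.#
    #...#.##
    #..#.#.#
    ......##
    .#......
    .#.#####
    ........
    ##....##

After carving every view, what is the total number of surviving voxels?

remaining voxels: 103

full grid |V| = 512
[1] y-view keeps 32 columns → grid now 256
[2] z-view keeps 25 columns → grid now 103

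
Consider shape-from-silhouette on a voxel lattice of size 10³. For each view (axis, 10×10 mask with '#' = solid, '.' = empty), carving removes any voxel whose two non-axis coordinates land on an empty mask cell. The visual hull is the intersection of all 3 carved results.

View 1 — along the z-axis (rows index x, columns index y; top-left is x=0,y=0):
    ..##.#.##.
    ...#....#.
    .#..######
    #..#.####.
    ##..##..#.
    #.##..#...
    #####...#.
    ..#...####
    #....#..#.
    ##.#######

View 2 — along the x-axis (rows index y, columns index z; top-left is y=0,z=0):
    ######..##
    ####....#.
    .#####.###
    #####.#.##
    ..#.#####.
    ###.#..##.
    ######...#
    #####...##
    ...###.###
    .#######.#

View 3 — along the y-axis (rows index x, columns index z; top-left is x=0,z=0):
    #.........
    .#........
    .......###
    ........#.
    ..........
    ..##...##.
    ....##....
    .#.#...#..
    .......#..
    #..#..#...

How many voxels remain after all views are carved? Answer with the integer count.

start: 10×10×10 = 1000 voxels
step 1: project along z, AND mask (52/100) → |grid| = 520
step 2: project along x, AND mask (69/100) → |grid| = 356
step 3: project along y, AND mask (19/100) → |grid| = 73

|visual hull| = 73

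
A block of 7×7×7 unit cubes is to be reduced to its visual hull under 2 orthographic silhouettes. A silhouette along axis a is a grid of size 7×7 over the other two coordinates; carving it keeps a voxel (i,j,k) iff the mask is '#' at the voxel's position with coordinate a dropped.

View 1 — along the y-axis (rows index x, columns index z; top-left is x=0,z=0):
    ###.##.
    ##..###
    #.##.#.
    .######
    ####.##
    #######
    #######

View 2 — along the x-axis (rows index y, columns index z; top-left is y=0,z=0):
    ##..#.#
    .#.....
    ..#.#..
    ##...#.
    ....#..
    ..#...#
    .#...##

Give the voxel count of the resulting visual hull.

initial block: 7^3 = 343
carve view 1 (along y, XZ-mask fill 40/49): 280 voxels remain
carve view 2 (along x, YZ-mask fill 16/49): 92 voxels remain

remaining voxels: 92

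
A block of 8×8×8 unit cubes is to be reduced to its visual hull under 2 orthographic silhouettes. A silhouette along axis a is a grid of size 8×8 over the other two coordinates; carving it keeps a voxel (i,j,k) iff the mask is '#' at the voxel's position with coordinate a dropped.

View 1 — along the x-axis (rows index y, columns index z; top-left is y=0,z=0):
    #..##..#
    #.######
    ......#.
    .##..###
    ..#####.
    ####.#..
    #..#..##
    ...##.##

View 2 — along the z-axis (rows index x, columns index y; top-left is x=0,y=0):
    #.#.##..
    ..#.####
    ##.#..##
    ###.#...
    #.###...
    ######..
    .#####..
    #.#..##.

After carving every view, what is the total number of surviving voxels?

start: 8×8×8 = 512 voxels
carve view 1 (along x, YZ-mask fill 35/64): 280 voxels remain
carve view 2 (along z, XY-mask fill 37/64): 154 voxels remain

|visual hull| = 154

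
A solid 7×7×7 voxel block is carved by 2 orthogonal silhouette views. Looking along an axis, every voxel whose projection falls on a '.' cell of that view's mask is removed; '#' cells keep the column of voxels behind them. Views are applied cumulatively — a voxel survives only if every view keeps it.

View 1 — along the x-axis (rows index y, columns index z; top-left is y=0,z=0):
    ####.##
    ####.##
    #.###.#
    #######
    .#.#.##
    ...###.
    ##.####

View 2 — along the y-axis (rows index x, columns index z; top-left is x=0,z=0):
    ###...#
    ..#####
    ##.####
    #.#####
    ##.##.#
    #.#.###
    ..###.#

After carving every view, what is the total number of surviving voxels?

initial block: 7^3 = 343
  1. axis=0 (YZ plane), |mask|=37  ⇒  voxels=259
  2. axis=1 (XZ plane), |mask|=35  ⇒  voxels=185

|visual hull| = 185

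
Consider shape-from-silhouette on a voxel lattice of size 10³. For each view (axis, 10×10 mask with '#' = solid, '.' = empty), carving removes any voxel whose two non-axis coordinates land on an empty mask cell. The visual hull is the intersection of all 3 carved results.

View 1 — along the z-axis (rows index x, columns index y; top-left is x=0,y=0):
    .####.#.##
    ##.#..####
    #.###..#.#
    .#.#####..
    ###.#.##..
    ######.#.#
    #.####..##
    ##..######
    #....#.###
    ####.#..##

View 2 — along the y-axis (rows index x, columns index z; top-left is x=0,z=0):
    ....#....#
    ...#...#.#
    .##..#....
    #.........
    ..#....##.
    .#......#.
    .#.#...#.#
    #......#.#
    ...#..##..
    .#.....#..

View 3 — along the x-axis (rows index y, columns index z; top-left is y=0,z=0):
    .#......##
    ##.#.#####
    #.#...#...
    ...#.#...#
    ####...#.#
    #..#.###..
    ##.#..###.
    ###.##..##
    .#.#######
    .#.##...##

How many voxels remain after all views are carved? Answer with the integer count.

full grid |V| = 1000
V1 z: intersect with XY mask (67 set) -- 670 left
V2 y: intersect with XZ mask (26 set) -- 174 left
V3 x: intersect with YZ mask (54 set) -- 101 left

101 voxels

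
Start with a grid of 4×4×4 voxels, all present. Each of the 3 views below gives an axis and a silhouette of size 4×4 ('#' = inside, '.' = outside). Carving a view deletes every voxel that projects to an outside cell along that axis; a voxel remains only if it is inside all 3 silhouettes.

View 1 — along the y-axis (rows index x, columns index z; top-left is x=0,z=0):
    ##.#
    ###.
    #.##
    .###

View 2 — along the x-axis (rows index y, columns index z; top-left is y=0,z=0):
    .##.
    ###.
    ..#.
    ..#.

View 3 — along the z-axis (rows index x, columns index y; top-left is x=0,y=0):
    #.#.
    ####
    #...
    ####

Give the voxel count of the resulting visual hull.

full grid |V| = 64
step 1: project along y, AND mask (12/16) → |grid| = 48
step 2: project along x, AND mask (7/16) → |grid| = 21
step 3: project along z, AND mask (11/16) → |grid| = 15

|visual hull| = 15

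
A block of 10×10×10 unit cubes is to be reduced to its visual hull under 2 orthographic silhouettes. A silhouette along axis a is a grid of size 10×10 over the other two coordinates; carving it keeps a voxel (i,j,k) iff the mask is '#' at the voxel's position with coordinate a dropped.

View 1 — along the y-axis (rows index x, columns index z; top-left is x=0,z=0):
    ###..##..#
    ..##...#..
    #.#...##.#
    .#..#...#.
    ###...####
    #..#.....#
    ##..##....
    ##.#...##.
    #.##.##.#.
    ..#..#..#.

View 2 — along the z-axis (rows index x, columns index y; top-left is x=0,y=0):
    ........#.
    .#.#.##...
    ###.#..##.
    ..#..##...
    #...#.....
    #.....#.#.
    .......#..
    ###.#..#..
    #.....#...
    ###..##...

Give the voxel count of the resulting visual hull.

voxel count = 136

before carving: 1000 voxels (10×10×10)
  1. axis=1 (XZ plane), |mask|=45  ⇒  voxels=450
  2. axis=2 (XY plane), |mask|=32  ⇒  voxels=136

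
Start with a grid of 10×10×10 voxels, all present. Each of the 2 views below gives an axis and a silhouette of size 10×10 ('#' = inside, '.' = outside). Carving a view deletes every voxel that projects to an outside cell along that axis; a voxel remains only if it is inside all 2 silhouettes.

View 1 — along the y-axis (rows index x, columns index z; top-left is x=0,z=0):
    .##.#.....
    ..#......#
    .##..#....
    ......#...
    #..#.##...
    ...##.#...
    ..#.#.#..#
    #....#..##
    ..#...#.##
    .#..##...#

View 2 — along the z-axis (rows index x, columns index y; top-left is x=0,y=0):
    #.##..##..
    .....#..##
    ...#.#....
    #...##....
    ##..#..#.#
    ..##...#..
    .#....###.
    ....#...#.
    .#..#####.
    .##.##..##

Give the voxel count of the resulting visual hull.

remaining voxels: 131

start: 10×10×10 = 1000 voxels
after view 1 [y-axis, 32 of 100 cells solid] → remaining = 320
after view 2 [z-axis, 39 of 100 cells solid] → remaining = 131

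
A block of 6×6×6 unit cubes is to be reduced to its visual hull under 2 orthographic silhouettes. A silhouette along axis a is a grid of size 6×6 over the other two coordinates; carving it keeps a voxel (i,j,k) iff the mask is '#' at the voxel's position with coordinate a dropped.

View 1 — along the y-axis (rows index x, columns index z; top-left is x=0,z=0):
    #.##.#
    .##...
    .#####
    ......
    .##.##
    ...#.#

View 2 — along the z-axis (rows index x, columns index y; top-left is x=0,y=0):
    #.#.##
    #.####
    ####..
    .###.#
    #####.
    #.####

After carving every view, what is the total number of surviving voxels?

start: 6×6×6 = 216 voxels
step 1: project along y, AND mask (17/36) → |grid| = 102
step 2: project along z, AND mask (27/36) → |grid| = 76

voxel count = 76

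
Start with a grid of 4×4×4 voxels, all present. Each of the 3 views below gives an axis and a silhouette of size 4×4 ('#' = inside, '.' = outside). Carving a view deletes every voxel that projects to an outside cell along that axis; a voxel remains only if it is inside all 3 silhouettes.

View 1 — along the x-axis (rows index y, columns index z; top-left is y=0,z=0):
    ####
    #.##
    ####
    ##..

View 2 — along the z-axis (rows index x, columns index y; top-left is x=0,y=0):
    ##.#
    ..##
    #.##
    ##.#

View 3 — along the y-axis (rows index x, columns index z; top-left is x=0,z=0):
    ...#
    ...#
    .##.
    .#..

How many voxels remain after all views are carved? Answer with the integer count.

remaining voxels: 10

full grid |V| = 64
  1. axis=0 (YZ plane), |mask|=13  ⇒  voxels=52
  2. axis=2 (XY plane), |mask|=11  ⇒  voxels=34
  3. axis=1 (XZ plane), |mask|=5  ⇒  voxels=10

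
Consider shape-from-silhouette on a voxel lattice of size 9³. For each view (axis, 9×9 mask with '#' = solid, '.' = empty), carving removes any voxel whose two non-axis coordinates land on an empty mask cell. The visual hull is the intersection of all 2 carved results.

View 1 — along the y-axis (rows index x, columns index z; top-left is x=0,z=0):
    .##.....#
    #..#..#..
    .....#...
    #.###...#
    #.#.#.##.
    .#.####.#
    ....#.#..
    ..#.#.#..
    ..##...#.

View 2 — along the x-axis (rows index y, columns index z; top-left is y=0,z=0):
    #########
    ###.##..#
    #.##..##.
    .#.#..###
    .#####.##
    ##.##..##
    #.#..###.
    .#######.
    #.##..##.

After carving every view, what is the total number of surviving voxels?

start: 9×9×9 = 729 voxels
after view 1 [y-axis, 31 of 81 cells solid] → remaining = 279
after view 2 [x-axis, 55 of 81 cells solid] → remaining = 189

voxel count = 189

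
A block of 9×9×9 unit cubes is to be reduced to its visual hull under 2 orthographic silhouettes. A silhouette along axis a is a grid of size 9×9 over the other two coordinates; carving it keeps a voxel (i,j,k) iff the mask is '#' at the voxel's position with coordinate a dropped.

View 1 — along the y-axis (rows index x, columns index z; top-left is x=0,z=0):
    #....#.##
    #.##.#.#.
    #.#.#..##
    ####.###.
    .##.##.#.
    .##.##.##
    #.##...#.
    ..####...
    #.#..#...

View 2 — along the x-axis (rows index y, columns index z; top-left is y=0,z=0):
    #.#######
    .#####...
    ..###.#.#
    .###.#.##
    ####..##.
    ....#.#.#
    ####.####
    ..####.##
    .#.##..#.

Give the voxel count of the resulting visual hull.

245 voxels

initial block: 9^3 = 729
carve view 1 (along y, XZ-mask fill 43/81): 387 voxels remain
carve view 2 (along x, YZ-mask fill 51/81): 245 voxels remain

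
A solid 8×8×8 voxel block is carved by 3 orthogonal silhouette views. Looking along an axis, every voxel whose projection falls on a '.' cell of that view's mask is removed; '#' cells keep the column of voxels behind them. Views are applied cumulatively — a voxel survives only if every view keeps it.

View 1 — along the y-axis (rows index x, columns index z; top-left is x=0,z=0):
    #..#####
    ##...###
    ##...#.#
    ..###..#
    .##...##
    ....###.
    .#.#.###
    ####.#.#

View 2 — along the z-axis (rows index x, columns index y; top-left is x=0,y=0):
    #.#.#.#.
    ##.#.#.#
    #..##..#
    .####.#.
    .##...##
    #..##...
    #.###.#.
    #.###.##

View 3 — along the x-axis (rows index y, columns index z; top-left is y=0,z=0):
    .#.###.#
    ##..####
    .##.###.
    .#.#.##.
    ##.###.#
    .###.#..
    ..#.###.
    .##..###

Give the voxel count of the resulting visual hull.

start: 8×8×8 = 512 voxels
V1 y: intersect with XZ mask (37 set) -- 296 left
V2 z: intersect with XY mask (36 set) -- 171 left
V3 x: intersect with YZ mask (39 set) -- 110 left

voxel count = 110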